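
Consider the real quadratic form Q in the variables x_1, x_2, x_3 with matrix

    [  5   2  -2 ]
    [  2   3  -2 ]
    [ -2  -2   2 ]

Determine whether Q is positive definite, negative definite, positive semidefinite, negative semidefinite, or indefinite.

positive definite

Leading principal minors: Δ_1 = 5, Δ_2 = 11, Δ_3 = 6.
All leading principal minors are positive, so by Sylvester's criterion Q is positive definite.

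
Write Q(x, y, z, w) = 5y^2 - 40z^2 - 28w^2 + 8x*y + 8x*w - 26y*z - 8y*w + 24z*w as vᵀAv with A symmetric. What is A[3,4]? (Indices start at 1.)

12

The coefficient of z·w in Q is 24. For a symmetric A this equals A[3,4] + A[4,3] = 2·A[3,4].
So A[3,4] = 24/2 = 12.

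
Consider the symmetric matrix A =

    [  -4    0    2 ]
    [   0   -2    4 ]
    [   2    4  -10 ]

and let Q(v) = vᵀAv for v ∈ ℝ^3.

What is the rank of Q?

Applying the same elementary operations to the rows and columns of A produces a congruent diagonal matrix with entries -4, -2, -1.
That gives 3 negative pivots.
The rank is the number of nonzero pivots: 3.

3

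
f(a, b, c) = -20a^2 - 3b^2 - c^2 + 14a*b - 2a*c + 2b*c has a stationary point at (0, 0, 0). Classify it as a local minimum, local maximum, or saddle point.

local maximum

The Hessian at the origin is H = [[-40, 14, -2], [14, -6, 2], [-2, 2, -2]].
Applying the same elementary operations to the rows and columns of H produces a congruent diagonal matrix with entries -40, -11/10, -4/11.
Counting signs: 3 negative.
H is negative definite, so the origin is a strict local maximum.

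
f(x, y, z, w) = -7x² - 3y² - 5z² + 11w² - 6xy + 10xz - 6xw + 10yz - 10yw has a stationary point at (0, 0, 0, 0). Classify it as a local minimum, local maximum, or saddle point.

saddle point

The Hessian at the origin is H = [[-14, -6, 10, -6], [-6, -6, 10, -10], [10, 10, -10, 0], [-6, -10, 0, 22]].
Row-reducing H symmetrically gives the diagonal entries -14, -24/7, 20/3, -1.
So there are 1 positive, 3 negative pivots.
H is indefinite, so the origin is a saddle point.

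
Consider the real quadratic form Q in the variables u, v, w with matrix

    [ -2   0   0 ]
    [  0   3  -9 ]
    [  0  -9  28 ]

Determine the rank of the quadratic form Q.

3

Applying the same elementary operations to the rows and columns of A produces a congruent diagonal matrix with entries -2, 3, 1.
So there are 2 positive, 1 negative pivots.
The rank is the number of nonzero pivots: 3.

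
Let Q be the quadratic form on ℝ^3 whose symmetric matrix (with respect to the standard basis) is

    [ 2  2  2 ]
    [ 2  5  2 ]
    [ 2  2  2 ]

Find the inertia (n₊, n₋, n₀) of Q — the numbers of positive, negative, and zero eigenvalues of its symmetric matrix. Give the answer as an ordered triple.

Symmetric row and column elimination reduces A to a congruent diagonal form with pivots 2, 3, 0.
That gives 2 positive, 1 zero pivots.

(2, 0, 1)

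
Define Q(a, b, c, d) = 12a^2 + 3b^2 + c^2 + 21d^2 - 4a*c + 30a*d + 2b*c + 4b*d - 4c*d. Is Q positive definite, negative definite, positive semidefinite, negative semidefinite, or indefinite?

positive definite

The symmetric matrix is A = [[12, 0, -2, 15], [0, 3, 1, 2], [-2, 1, 1, -2], [15, 2, -2, 21]].
Symmetric row and column elimination reduces A to a congruent diagonal form with pivots 12, 3, 1/3, 5/6.
That gives 4 positive pivots.
Hence Q is positive definite.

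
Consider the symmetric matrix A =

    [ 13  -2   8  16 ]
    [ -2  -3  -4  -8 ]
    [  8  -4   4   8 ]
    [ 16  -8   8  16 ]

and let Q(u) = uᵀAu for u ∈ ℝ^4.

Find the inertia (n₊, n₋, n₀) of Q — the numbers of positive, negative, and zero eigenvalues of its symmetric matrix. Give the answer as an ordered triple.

Symmetric row and column elimination reduces A to a congruent diagonal form with pivots 13, -43/13, 60/43, 0.
Counting signs: 2 positive, 1 negative, 1 zero.

(2, 1, 1)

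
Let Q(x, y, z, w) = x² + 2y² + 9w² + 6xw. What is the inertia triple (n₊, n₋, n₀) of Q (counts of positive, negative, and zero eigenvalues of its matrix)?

(2, 0, 2)

Write A = [[1, 0, 0, 3], [0, 2, 0, 0], [0, 0, 0, 0], [3, 0, 0, 9]].
Congruent diagonalization of A (simultaneous row and column reduction) yields pivots 1, 2, 0, 0.
That gives 2 positive, 2 zero pivots.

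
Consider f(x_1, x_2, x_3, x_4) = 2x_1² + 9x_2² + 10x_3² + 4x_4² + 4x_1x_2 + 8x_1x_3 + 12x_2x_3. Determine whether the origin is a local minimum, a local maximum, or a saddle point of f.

local minimum

The Hessian at the origin is H = [[4, 4, 8, 0], [4, 18, 12, 0], [8, 12, 20, 0], [0, 0, 0, 8]].
Row-reducing H symmetrically gives the diagonal entries 4, 14, 20/7, 8.
So there are 4 positive pivots.
H is positive definite, so the origin is a strict local minimum.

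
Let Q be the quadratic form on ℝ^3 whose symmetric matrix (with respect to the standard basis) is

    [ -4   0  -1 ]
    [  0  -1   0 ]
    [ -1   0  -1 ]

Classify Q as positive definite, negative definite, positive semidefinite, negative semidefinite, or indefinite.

Row-reducing A symmetrically gives the diagonal entries -4, -1, -3/4.
That gives 3 negative pivots.
Hence Q is negative definite.

negative definite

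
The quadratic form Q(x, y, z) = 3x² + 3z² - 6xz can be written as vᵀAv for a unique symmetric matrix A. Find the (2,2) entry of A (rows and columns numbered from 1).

The coefficient of y² in Q is 0, and that is exactly A[2,2].

0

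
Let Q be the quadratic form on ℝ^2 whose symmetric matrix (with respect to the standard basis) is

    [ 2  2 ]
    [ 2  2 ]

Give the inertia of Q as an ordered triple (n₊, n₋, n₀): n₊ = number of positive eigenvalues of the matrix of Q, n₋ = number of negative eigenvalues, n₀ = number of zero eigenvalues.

(1, 0, 1)

Congruent diagonalization of A (simultaneous row and column reduction) yields pivots 2, 0.
So there are 1 positive, 1 zero pivots.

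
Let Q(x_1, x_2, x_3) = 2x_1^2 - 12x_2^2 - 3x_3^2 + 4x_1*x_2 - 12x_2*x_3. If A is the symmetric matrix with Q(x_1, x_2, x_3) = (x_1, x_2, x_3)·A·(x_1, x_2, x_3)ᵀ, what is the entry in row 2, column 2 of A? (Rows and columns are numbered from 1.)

-12

The coefficient of x_2^2 in Q is -12, and that is exactly A[2,2].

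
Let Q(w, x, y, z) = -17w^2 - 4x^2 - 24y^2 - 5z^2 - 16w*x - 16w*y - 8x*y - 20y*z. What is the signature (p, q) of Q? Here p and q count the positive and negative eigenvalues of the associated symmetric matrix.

Write A = [[-17, -8, -8, 0], [-8, -4, -4, 0], [-8, -4, -24, -10], [0, 0, -10, -5]].
Row-reducing A symmetrically gives the diagonal entries -17, -4/17, -20, 0.
That gives 3 negative, 1 zero pivots.

(0, 3)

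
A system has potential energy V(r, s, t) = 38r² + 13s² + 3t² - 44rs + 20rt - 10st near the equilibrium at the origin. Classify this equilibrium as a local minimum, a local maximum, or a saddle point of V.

The Hessian at the origin is H = [[76, -44, 20], [-44, 26, -10], [20, -10, 6]].
An LDLᵀ factorisation of H has diagonal entries 76, 10/19, -4.
So there are 2 positive, 1 negative pivots.
H is indefinite, so the origin is a saddle point.

saddle point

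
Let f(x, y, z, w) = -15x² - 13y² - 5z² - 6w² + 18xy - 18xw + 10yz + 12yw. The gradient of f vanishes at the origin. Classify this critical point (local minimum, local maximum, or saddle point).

local maximum

The Hessian at the origin is H = [[-30, 18, 0, -18], [18, -26, 10, 12], [0, 10, -10, 0], [-18, 12, 0, -12]].
Symmetric row and column elimination reduces H to a congruent diagonal form with pivots -30, -76/5, -65/19, -12/13.
Counting signs: 4 negative.
H is negative definite, so the origin is a strict local maximum.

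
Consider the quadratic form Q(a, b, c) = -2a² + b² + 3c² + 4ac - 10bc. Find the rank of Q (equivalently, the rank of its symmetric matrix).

3

Write A = [[-2, 0, 2], [0, 1, -5], [2, -5, 3]].
An LDLᵀ factorisation of A has diagonal entries -2, 1, -20.
So there are 1 positive, 2 negative pivots.
The rank is the number of nonzero pivots: 3.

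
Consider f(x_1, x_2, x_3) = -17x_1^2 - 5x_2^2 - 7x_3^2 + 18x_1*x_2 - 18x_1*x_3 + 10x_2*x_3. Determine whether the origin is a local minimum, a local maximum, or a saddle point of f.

The Hessian at the origin is H = [[-34, 18, -18], [18, -10, 10], [-18, 10, -14]].
Congruent diagonalization of H (simultaneous row and column reduction) yields pivots -34, -8/17, -4.
That gives 3 negative pivots.
H is negative definite, so the origin is a strict local maximum.

local maximum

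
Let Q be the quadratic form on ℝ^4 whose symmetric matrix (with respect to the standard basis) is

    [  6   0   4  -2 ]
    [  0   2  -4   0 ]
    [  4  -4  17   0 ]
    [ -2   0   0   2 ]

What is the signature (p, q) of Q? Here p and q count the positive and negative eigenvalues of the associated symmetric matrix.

Symmetric row and column elimination reduces A to a congruent diagonal form with pivots 6, 2, 19/3, 20/19.
That gives 4 positive pivots.

(4, 0)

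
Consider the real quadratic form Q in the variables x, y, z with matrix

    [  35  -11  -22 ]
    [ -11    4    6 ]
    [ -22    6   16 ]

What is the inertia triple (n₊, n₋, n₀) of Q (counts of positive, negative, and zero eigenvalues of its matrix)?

Row-reducing A symmetrically gives the diagonal entries 35, 19/35, 12/19.
That gives 3 positive pivots.

(3, 0, 0)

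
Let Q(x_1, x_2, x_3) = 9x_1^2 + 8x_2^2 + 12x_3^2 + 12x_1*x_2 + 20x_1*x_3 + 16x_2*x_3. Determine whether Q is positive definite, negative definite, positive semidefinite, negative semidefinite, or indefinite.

positive definite

The symmetric matrix of Q is A = [[9, 6, 10], [6, 8, 8], [10, 8, 12]].
Leading principal minors: Δ_1 = 9, Δ_2 = 36, Δ_3 = 16.
All leading principal minors are positive, so by Sylvester's criterion Q is positive definite.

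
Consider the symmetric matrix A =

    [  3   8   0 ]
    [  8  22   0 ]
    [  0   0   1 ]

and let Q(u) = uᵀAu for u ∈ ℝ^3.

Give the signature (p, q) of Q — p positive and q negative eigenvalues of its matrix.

Applying the same elementary operations to the rows and columns of A produces a congruent diagonal matrix with entries 3, 2/3, 1.
So there are 3 positive pivots.

(3, 0)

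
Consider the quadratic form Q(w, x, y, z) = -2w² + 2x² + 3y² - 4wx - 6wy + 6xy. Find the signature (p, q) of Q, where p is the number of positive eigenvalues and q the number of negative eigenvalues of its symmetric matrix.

(1, 2)

The symmetric matrix is A = [[-2, -2, -3, 0], [-2, 2, 3, 0], [-3, 3, 3, 0], [0, 0, 0, 0]].
Applying the same elementary operations to the rows and columns of A produces a congruent diagonal matrix with entries -2, 4, -3/2, 0.
That gives 1 positive, 2 negative, 1 zero pivots.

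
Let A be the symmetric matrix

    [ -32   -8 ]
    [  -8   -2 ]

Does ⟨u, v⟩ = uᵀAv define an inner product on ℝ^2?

Row-reducing A symmetrically gives the diagonal entries -32, 0.
So there are 1 negative, 1 zero pivots.
Hence Q is negative semidefinite.
⟨·,·⟩ is an inner product exactly when A is positive definite.

no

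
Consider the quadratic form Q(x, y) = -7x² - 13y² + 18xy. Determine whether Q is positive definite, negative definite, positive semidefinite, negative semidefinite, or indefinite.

The symmetric matrix of Q is A = [[-7, 9], [9, -13]].
Leading principal minors: Δ_1 = -7, Δ_2 = 10.
The signs alternate starting with Δ_1 < 0, so by Sylvester's criterion Q is negative definite.

negative definite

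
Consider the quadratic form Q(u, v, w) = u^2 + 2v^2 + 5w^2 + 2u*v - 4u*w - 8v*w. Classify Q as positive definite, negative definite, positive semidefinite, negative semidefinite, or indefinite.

The associated matrix is A = [[1, 1, -2], [1, 2, -4], [-2, -4, 5]].
An LDLᵀ factorisation of A has diagonal entries 1, 1, -3.
So there are 2 positive, 1 negative pivots.
Hence Q is indefinite.

indefinite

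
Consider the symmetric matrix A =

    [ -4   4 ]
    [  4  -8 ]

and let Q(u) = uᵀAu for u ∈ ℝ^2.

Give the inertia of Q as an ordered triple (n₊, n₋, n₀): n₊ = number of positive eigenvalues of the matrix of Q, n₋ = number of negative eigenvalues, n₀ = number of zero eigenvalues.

Symmetric row and column elimination reduces A to a congruent diagonal form with pivots -4, -4.
That gives 2 negative pivots.

(0, 2, 0)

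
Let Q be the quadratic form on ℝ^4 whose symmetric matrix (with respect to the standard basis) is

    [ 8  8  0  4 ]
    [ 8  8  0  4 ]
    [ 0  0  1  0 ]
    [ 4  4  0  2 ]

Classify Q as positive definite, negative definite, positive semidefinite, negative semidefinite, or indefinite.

Symmetric row and column elimination reduces A to a congruent diagonal form with pivots 8, 0, 1, 0.
That gives 2 positive, 2 zero pivots.
Hence Q is positive semidefinite.

positive semidefinite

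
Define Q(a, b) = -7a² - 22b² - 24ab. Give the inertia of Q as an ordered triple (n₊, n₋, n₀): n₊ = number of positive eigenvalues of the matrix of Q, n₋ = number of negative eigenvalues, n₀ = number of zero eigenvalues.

The symmetric matrix is A = [[-7, -12], [-12, -22]].
An LDLᵀ factorisation of A has diagonal entries -7, -10/7.
Counting signs: 2 negative.

(0, 2, 0)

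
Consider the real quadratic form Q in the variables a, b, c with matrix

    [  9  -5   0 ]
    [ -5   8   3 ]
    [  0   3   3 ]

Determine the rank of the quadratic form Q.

Row-reducing A symmetrically gives the diagonal entries 9, 47/9, 60/47.
Counting signs: 3 positive.
The rank is the number of nonzero pivots: 3.

3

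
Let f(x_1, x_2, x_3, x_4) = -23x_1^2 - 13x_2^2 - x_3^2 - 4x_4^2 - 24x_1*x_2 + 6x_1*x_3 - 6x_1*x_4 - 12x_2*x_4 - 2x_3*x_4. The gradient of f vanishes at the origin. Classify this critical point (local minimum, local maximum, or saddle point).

The Hessian at the origin is H = [[-46, -24, 6, -6], [-24, -26, 0, -12], [6, 0, -2, -2], [-6, -12, -2, -8]].
Symmetric row and column elimination reduces H to a congruent diagonal form with pivots -46, -310/23, -76/155, -6/19.
That gives 4 negative pivots.
H is negative definite, so the origin is a strict local maximum.

local maximum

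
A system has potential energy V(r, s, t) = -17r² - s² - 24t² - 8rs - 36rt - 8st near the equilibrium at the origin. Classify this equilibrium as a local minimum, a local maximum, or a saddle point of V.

local maximum

The Hessian at the origin is H = [[-34, -8, -36], [-8, -2, -8], [-36, -8, -48]].
An LDLᵀ factorisation of H has diagonal entries -34, -2/17, -8.
That gives 3 negative pivots.
H is negative definite, so the origin is a strict local maximum.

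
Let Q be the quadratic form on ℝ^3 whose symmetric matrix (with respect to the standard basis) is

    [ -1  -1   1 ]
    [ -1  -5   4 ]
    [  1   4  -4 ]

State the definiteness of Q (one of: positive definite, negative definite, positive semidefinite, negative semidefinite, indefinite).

negative definite

Leading principal minors: Δ_1 = -1, Δ_2 = 4, Δ_3 = -3.
The signs alternate starting with Δ_1 < 0, so by Sylvester's criterion Q is negative definite.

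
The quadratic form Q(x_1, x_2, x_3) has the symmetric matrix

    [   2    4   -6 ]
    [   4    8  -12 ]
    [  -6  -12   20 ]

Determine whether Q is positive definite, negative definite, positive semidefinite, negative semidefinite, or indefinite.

positive semidefinite

Row-reducing A symmetrically gives the diagonal entries 2, 0, 2.
That gives 2 positive, 1 zero pivots.
Hence Q is positive semidefinite.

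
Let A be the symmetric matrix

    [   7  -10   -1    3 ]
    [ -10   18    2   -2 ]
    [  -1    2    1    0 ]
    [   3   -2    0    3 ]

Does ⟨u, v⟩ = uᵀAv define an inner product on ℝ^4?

Leading principal minors: Δ_1 = 7, Δ_2 = 26, Δ_3 = 20, Δ_4 = 6.
All leading principal minors are positive, so by Sylvester's criterion Q is positive definite.
⟨·,·⟩ is an inner product exactly when A is positive definite.

yes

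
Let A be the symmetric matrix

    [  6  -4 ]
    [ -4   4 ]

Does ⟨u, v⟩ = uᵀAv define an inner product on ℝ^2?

Row-reducing A symmetrically gives the diagonal entries 6, 4/3.
That gives 2 positive pivots.
Hence Q is positive definite.
⟨·,·⟩ is an inner product exactly when A is positive definite.

yes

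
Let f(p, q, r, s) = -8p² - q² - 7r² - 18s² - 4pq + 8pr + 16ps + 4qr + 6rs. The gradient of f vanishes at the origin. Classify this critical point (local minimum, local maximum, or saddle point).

The Hessian at the origin is H = [[-16, -4, 8, 16], [-4, -2, 4, 0], [8, 4, -14, 6], [16, 0, 6, -36]].
An LDLᵀ factorisation of H has diagonal entries -16, -1, -6, 2.
So there are 1 positive, 3 negative pivots.
H is indefinite, so the origin is a saddle point.

saddle point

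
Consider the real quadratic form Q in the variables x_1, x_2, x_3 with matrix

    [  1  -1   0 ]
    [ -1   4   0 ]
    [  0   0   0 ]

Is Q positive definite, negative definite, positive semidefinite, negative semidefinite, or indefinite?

Symmetric row and column elimination reduces A to a congruent diagonal form with pivots 1, 3, 0.
That gives 2 positive, 1 zero pivots.
Hence Q is positive semidefinite.

positive semidefinite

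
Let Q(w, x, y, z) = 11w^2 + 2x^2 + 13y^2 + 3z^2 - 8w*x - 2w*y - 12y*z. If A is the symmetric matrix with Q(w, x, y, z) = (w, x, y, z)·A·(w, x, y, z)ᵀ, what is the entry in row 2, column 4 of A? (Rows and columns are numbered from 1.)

0

The coefficient of x·z in Q is 0. For a symmetric A this equals A[2,4] + A[4,2] = 2·A[2,4].
So A[2,4] = 0/2 = 0.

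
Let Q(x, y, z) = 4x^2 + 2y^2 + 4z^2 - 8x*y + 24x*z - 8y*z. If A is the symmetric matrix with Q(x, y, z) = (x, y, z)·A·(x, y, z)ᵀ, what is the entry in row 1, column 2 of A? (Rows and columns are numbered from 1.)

The coefficient of x·y in Q is -8. For a symmetric A this equals A[1,2] + A[2,1] = 2·A[1,2].
So A[1,2] = -8/2 = -4.

-4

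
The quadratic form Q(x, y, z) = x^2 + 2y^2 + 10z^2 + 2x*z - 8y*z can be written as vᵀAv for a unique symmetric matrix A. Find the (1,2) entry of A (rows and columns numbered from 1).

The coefficient of x·y in Q is 0. For a symmetric A this equals A[1,2] + A[2,1] = 2·A[1,2].
So A[1,2] = 0/2 = 0.

0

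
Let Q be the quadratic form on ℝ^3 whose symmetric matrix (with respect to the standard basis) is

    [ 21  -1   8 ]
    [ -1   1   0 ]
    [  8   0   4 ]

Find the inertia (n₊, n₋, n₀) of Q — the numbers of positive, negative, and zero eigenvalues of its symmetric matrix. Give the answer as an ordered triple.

Row-reducing A symmetrically gives the diagonal entries 21, 20/21, 4/5.
So there are 3 positive pivots.

(3, 0, 0)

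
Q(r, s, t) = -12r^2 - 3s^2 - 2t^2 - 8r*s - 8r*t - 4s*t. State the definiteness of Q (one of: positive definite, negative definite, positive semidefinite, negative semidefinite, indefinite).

The associated matrix is A = [[-12, -4, -4], [-4, -3, -2], [-4, -2, -2]].
Congruent diagonalization of A (simultaneous row and column reduction) yields pivots -12, -5/3, -2/5.
So there are 3 negative pivots.
Hence Q is negative definite.

negative definite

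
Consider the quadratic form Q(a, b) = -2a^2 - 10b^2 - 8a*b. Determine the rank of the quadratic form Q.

2

The associated matrix is A = [[-2, -4], [-4, -10]].
Applying the same elementary operations to the rows and columns of A produces a congruent diagonal matrix with entries -2, -2.
That gives 2 negative pivots.
The rank is the number of nonzero pivots: 2.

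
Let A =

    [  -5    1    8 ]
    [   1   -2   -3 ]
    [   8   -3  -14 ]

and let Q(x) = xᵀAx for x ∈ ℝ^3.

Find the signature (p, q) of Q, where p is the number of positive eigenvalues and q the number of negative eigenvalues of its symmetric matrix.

(0, 3)

Symmetric row and column elimination reduces A to a congruent diagonal form with pivots -5, -9/5, -1/9.
That gives 3 negative pivots.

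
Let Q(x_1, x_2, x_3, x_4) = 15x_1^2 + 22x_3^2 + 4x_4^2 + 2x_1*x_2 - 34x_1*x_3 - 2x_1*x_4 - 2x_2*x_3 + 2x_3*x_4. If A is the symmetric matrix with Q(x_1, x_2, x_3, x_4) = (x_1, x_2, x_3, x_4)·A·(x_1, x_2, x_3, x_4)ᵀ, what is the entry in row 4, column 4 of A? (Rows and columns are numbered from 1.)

The coefficient of x_4^2 in Q is 4, and that is exactly A[4,4].

4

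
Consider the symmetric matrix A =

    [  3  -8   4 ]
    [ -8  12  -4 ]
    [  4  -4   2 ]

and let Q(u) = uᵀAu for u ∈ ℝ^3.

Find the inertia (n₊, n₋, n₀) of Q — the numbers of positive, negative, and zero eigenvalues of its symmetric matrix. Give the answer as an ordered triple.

(2, 1, 0)

Applying the same elementary operations to the rows and columns of A produces a congruent diagonal matrix with entries 3, -28/3, 10/7.
Counting signs: 2 positive, 1 negative.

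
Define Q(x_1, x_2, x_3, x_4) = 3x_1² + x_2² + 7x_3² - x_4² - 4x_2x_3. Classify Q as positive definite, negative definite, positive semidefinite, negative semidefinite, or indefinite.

Write A = [[3, 0, 0, 0], [0, 1, -2, 0], [0, -2, 7, 0], [0, 0, 0, -1]].
An LDLᵀ factorisation of A has diagonal entries 3, 1, 3, -1.
So there are 3 positive, 1 negative pivots.
Hence Q is indefinite.

indefinite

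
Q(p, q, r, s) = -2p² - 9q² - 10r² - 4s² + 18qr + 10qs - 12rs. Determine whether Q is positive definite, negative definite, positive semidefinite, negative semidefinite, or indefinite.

negative definite

The symmetric matrix of Q is A = [[-2, 0, 0, 0], [0, -9, 9, 5], [0, 9, -10, -6], [0, 5, -6, -4]].
Leading principal minors: Δ_1 = -2, Δ_2 = 18, Δ_3 = -18, Δ_4 = 4.
The signs alternate starting with Δ_1 < 0, so by Sylvester's criterion Q is negative definite.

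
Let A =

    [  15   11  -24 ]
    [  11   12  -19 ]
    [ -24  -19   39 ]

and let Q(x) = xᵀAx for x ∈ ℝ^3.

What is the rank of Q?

3

An LDLᵀ factorisation of A has diagonal entries 15, 59/15, 6/59.
So there are 3 positive pivots.
The rank is the number of nonzero pivots: 3.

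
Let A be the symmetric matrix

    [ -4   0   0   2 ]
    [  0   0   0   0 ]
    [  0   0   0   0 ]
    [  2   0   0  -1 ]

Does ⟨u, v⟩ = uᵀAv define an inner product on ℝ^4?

no

Symmetric row and column elimination reduces A to a congruent diagonal form with pivots -4, 0, 0, 0.
That gives 1 negative, 3 zero pivots.
Hence Q is negative semidefinite.
⟨·,·⟩ is an inner product exactly when A is positive definite.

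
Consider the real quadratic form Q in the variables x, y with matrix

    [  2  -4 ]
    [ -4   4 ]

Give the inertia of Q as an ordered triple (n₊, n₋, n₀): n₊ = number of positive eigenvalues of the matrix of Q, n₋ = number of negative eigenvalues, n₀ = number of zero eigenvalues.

(1, 1, 0)

Symmetric row and column elimination reduces A to a congruent diagonal form with pivots 2, -4.
Counting signs: 1 positive, 1 negative.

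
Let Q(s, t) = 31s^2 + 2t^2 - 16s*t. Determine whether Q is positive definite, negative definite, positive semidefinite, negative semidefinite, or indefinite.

indefinite

The associated matrix is A = [[31, -8], [-8, 2]].
Congruent diagonalization of A (simultaneous row and column reduction) yields pivots 31, -2/31.
Counting signs: 1 positive, 1 negative.
Hence Q is indefinite.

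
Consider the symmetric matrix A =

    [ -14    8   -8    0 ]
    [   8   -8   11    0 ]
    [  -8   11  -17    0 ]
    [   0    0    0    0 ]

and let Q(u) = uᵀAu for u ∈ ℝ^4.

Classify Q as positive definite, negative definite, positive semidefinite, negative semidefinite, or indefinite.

negative semidefinite

Congruent diagonalization of A (simultaneous row and column reduction) yields pivots -14, -24/7, -3/8, 0.
Counting signs: 3 negative, 1 zero.
Hence Q is negative semidefinite.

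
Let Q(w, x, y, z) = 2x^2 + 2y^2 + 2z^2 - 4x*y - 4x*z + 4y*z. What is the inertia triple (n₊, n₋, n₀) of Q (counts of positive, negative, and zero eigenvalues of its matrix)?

The associated matrix is A = [[0, 0, 0, 0], [0, 2, -2, -2], [0, -2, 2, 2], [0, -2, 2, 2]].
Congruent diagonalization of A (simultaneous row and column reduction) yields pivots 0, 2, 0, 0.
Counting signs: 1 positive, 3 zero.

(1, 0, 3)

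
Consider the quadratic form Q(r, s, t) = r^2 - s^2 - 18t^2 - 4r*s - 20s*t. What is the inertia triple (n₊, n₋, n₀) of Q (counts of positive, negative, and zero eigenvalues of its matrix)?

The associated matrix is A = [[1, -2, 0], [-2, -1, -10], [0, -10, -18]].
An LDLᵀ factorisation of A has diagonal entries 1, -5, 2.
So there are 2 positive, 1 negative pivots.

(2, 1, 0)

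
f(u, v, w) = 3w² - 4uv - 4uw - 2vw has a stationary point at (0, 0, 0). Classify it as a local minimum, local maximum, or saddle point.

The Hessian at the origin is H = [[0, -4, -4], [-4, 0, -2], [-4, -2, 6]].
H is indefinite, so the origin is a saddle point.

saddle point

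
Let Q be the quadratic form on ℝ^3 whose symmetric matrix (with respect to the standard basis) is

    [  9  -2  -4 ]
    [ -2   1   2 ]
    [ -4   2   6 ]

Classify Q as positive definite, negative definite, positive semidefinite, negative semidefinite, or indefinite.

positive definite

Symmetric row and column elimination reduces A to a congruent diagonal form with pivots 9, 5/9, 2.
Counting signs: 3 positive.
Hence Q is positive definite.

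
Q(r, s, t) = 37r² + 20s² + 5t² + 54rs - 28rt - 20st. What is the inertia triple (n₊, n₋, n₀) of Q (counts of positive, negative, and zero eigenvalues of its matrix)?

The associated matrix is A = [[37, 27, -14], [27, 20, -10], [-14, -10, 5]].
Row-reducing A symmetrically gives the diagonal entries 37, 11/37, -5/11.
Counting signs: 2 positive, 1 negative.

(2, 1, 0)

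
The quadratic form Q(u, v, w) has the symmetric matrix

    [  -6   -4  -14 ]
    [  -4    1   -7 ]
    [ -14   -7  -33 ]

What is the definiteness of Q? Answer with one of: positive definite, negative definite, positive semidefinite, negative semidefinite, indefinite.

An LDLᵀ factorisation of A has diagonal entries -6, 11/3, -20/11.
That gives 1 positive, 2 negative pivots.
Hence Q is indefinite.

indefinite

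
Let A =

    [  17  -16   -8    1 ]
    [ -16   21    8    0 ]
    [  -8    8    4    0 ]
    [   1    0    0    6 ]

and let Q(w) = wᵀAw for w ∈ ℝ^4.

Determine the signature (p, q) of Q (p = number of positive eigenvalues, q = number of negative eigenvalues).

(4, 0)

Congruent diagonalization of A (simultaneous row and column reduction) yields pivots 17, 101/17, 20/101, 5.
So there are 4 positive pivots.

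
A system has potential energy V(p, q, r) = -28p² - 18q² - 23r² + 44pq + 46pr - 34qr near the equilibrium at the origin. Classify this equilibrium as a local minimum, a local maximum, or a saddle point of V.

local maximum

The Hessian at the origin is H = [[-56, 44, 46], [44, -36, -34], [46, -34, -46]].
Symmetric row and column elimination reduces H to a congruent diagonal form with pivots -56, -10/7, -5.
So there are 3 negative pivots.
H is negative definite, so the origin is a strict local maximum.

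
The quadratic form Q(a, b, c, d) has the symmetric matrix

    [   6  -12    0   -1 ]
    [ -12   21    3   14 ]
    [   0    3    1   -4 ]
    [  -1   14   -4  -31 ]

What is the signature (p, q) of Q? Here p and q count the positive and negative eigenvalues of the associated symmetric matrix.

Applying the same elementary operations to the rows and columns of A produces a congruent diagonal matrix with entries 6, -3, 4, 5/6.
That gives 3 positive, 1 negative pivots.

(3, 1)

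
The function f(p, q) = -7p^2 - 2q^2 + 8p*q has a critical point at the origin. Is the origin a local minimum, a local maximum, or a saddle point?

saddle point

The Hessian at the origin is H = [[-14, 8], [8, -4]].
det H = -14·-4 − (8)² = -8 < 0, so H is indefinite.
Therefore the origin is a saddle point.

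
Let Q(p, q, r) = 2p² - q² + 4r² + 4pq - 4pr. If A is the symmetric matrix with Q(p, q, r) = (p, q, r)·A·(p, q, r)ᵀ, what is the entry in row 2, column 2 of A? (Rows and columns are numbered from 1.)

-1

The coefficient of q² in Q is -1, and that is exactly A[2,2].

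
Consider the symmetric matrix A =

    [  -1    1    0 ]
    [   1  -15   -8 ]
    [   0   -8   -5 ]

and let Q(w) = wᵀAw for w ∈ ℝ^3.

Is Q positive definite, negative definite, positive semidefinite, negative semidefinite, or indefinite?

negative definite

Applying the same elementary operations to the rows and columns of A produces a congruent diagonal matrix with entries -1, -14, -3/7.
So there are 3 negative pivots.
Hence Q is negative definite.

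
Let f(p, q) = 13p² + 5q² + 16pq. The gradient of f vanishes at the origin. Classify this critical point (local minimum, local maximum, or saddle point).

The Hessian at the origin is H = [[26, 16], [16, 10]].
det H = 26·10 − (16)² = 4 > 0 and H[1,1] = 26 > 0, so H is positive definite.
Therefore the origin is a local minimum.

local minimum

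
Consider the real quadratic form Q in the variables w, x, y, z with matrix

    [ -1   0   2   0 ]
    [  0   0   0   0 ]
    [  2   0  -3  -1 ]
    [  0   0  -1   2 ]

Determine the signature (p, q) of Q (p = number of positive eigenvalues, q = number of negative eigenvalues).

(2, 1)

Congruent diagonalization of A (simultaneous row and column reduction) yields pivots -1, 0, 1, 1.
Counting signs: 2 positive, 1 negative, 1 zero.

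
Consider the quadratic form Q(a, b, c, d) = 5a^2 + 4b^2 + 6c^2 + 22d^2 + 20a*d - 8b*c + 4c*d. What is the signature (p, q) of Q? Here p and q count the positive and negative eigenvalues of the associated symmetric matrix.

The associated matrix is A = [[5, 0, 0, 10], [0, 4, -4, 0], [0, -4, 6, 2], [10, 0, 2, 22]].
Row-reducing A symmetrically gives the diagonal entries 5, 4, 2, 0.
That gives 3 positive, 1 zero pivots.

(3, 0)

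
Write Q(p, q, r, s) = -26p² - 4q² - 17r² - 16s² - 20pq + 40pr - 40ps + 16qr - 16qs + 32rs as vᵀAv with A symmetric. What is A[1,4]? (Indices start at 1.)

-20

The coefficient of p·s in Q is -40. For a symmetric A this equals A[1,4] + A[4,1] = 2·A[1,4].
So A[1,4] = -40/2 = -20.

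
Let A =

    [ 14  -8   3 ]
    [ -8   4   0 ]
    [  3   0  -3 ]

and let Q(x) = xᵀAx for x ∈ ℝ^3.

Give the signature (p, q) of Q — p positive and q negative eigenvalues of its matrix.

(2, 1)

An LDLᵀ factorisation of A has diagonal entries 14, -4/7, 3/2.
That gives 2 positive, 1 negative pivots.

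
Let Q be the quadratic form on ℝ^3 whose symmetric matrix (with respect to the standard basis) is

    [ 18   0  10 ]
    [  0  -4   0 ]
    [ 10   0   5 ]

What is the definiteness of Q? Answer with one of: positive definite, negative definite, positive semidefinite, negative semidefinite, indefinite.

indefinite

Congruent diagonalization of A (simultaneous row and column reduction) yields pivots 18, -4, -5/9.
So there are 1 positive, 2 negative pivots.
Hence Q is indefinite.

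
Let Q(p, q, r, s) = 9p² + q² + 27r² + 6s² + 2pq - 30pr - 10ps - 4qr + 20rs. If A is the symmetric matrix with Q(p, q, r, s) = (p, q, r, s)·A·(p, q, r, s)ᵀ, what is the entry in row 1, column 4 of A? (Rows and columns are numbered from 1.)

-5

The coefficient of p·s in Q is -10. For a symmetric A this equals A[1,4] + A[4,1] = 2·A[1,4].
So A[1,4] = -10/2 = -5.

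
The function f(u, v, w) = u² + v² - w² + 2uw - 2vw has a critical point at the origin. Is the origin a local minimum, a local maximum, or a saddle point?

The Hessian at the origin is H = [[2, 0, 2], [0, 2, -2], [2, -2, -2]].
Row-reducing H symmetrically gives the diagonal entries 2, 2, -6.
That gives 2 positive, 1 negative pivots.
H is indefinite, so the origin is a saddle point.

saddle point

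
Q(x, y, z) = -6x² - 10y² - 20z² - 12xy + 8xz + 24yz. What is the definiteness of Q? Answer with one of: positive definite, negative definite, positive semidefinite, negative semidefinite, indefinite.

The symmetric matrix of Q is A = [[-6, -6, 4], [-6, -10, 12], [4, 12, -20]].
Leading principal minors: Δ_1 = -6, Δ_2 = 24, Δ_3 = -32.
The signs alternate starting with Δ_1 < 0, so by Sylvester's criterion Q is negative definite.

negative definite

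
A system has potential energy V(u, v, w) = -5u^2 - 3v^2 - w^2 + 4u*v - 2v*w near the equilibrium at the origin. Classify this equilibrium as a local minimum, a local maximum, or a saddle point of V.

The Hessian at the origin is H = [[-10, 4, 0], [4, -6, -2], [0, -2, -2]].
Row-reducing H symmetrically gives the diagonal entries -10, -22/5, -12/11.
So there are 3 negative pivots.
H is negative definite, so the origin is a strict local maximum.

local maximum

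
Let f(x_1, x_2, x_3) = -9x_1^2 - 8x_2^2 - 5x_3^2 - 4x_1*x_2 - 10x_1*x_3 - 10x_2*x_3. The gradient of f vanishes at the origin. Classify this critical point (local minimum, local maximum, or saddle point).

The Hessian at the origin is H = [[-18, -4, -10], [-4, -16, -10], [-10, -10, -10]].
Row-reducing H symmetrically gives the diagonal entries -18, -136/9, -15/34.
That gives 3 negative pivots.
H is negative definite, so the origin is a strict local maximum.

local maximum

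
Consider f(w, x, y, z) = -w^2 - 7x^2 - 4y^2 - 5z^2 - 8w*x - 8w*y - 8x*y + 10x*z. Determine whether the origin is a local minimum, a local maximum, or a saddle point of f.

saddle point

The Hessian at the origin is H = [[-2, -8, -8, 0], [-8, -14, -8, 10], [-8, -8, -8, 0], [0, 10, 0, -10]].
Applying the same elementary operations to the rows and columns of H produces a congruent diagonal matrix with entries -2, 18, -8, 20/3.
That gives 2 positive, 2 negative pivots.
H is indefinite, so the origin is a saddle point.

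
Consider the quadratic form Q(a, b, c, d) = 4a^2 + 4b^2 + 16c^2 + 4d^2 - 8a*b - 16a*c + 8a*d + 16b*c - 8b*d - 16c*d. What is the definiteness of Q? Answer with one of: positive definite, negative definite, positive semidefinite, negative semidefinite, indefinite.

Write A = [[4, -4, -8, 4], [-4, 4, 8, -4], [-8, 8, 16, -8], [4, -4, -8, 4]].
Row-reducing A symmetrically gives the diagonal entries 4, 0, 0, 0.
That gives 1 positive, 3 zero pivots.
Hence Q is positive semidefinite.

positive semidefinite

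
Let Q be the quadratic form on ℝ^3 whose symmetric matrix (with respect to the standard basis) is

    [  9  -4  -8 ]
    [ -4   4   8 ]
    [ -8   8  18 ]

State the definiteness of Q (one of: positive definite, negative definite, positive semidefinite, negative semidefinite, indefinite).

positive definite

Congruent diagonalization of A (simultaneous row and column reduction) yields pivots 9, 20/9, 2.
So there are 3 positive pivots.
Hence Q is positive definite.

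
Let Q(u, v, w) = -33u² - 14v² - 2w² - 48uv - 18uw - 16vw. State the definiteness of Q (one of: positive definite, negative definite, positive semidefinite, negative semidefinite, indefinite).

indefinite

The symmetric matrix is A = [[-33, -24, -9], [-24, -14, -8], [-9, -8, -2]].
An LDLᵀ factorisation of A has diagonal entries -33, 38/11, -3/19.
That gives 1 positive, 2 negative pivots.
Hence Q is indefinite.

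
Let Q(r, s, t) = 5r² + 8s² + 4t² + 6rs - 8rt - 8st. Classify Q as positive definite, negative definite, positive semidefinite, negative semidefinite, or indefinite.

Write A = [[5, 3, -4], [3, 8, -4], [-4, -4, 4]].
Symmetric row and column elimination reduces A to a congruent diagonal form with pivots 5, 31/5, 12/31.
So there are 3 positive pivots.
Hence Q is positive definite.

positive definite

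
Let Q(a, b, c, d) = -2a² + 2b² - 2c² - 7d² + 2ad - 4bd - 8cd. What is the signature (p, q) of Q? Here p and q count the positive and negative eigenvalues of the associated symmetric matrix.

(1, 3)

Write A = [[-2, 0, 0, 1], [0, 2, 0, -2], [0, 0, -2, -4], [1, -2, -4, -7]].
Congruent diagonalization of A (simultaneous row and column reduction) yields pivots -2, 2, -2, -1/2.
That gives 1 positive, 3 negative pivots.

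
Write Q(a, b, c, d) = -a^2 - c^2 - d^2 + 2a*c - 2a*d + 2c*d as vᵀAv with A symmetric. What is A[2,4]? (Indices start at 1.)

The coefficient of b·d in Q is 0. For a symmetric A this equals A[2,4] + A[4,2] = 2·A[2,4].
So A[2,4] = 0/2 = 0.

0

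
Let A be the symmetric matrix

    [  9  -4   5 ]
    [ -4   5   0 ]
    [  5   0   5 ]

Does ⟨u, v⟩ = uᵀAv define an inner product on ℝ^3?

Applying the same elementary operations to the rows and columns of A produces a congruent diagonal matrix with entries 9, 29/9, 20/29.
Counting signs: 3 positive.
Hence Q is positive definite.
⟨·,·⟩ is an inner product exactly when A is positive definite.

yes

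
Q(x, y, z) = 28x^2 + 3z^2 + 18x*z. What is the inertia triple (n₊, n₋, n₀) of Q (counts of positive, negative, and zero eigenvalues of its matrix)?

(2, 0, 1)

The symmetric matrix is A = [[28, 0, 9], [0, 0, 0], [9, 0, 3]].
Congruent diagonalization of A (simultaneous row and column reduction) yields pivots 28, 0, 3/28.
So there are 2 positive, 1 zero pivots.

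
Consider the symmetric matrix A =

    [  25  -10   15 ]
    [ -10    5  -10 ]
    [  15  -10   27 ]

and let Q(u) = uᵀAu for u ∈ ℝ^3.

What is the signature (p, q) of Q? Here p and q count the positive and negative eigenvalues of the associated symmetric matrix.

(3, 0)

An LDLᵀ factorisation of A has diagonal entries 25, 1, 2.
That gives 3 positive pivots.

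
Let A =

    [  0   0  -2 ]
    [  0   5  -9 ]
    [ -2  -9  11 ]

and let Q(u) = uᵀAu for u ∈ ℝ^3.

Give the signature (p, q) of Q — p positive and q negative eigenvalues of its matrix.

By Sylvester's law of inertia any congruent diagonalization of A has 2 positive, 1 negative and 0 zero entries.

(2, 1)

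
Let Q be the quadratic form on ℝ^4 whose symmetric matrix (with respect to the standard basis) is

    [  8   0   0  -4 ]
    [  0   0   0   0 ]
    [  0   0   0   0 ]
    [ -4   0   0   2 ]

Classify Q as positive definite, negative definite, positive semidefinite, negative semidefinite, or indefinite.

Applying the same elementary operations to the rows and columns of A produces a congruent diagonal matrix with entries 8, 0, 0, 0.
That gives 1 positive, 3 zero pivots.
Hence Q is positive semidefinite.

positive semidefinite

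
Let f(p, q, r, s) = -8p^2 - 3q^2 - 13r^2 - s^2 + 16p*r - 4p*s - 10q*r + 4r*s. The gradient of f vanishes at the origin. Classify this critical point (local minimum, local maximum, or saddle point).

saddle point

The Hessian at the origin is H = [[-16, 0, 16, -4], [0, -6, -10, 0], [16, -10, -26, 4], [-4, 0, 4, -2]].
Congruent diagonalization of H (simultaneous row and column reduction) yields pivots -16, -6, 20/3, -1.
Counting signs: 1 positive, 3 negative.
H is indefinite, so the origin is a saddle point.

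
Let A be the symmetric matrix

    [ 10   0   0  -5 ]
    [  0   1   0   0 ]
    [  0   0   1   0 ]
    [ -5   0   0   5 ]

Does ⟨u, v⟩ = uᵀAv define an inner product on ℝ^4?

Leading principal minors: Δ_1 = 10, Δ_2 = 10, Δ_3 = 10, Δ_4 = 25.
All leading principal minors are positive, so by Sylvester's criterion Q is positive definite.
⟨·,·⟩ is an inner product exactly when A is positive definite.

yes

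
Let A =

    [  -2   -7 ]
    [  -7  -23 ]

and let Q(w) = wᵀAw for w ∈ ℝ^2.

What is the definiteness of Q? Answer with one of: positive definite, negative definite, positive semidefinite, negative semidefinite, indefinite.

For the 2×2 matrix [[-2, -7], [-7, -23]]: det = -2·-23 − (-7)² = -3, trace = -25.
det < 0 so the eigenvalues have opposite signs; the form is indefinite.

indefinite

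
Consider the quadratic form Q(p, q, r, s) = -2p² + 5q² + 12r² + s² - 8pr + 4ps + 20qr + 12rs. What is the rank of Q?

4

The symmetric matrix is A = [[-2, 0, -4, 2], [0, 5, 10, 0], [-4, 10, 12, 6], [2, 0, 6, 1]].
Row reduction of A gives 4 nonzero rows, so rank A = 4.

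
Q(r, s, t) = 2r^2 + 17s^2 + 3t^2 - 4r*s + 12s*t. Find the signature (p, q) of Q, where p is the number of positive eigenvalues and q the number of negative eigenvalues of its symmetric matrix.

(3, 0)

The symmetric matrix is A = [[2, -2, 0], [-2, 17, 6], [0, 6, 3]].
Congruent diagonalization of A (simultaneous row and column reduction) yields pivots 2, 15, 3/5.
So there are 3 positive pivots.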